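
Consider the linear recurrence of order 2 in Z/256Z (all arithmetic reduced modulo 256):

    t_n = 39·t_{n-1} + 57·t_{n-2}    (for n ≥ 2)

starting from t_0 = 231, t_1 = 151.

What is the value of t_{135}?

t_2 = 39·151 + 57·231 = 112
t_3 = 39·112 + 57·151 = 175
t_4 = 39·175 + 57·112 = 153
t_5 = 39·153 + 57·175 = 70
t_6 = 39·70 + 57·153 = 187
t_7 = 39·187 + 57·70 = 19
t_8 = 39·19 + 57·187 = 136
t_9 = 39·136 + 57·19 = 243
t_10 = 39·243 + 57·136 = 77
t_11 = 39·77 + 57·243 = 214
t_12 = 39·214 + 57·77 = 191
t_13 = 39·191 + 57·214 = 191
t_14 = 39·191 + 57·191 = 160
t_15 = 39·160 + 57·191 = 231
t_16 = 39·231 + 57·160 = 209
t_17 = 39·209 + 57·231 = 70
t_18 = 39·70 + 57·209 = 51
t_19 = 39·51 + 57·70 = 91
t_20 = 39·91 + 57·51 = 56
t_21 = 39·56 + 57·91 = 203
t_22 = 39·203 + 57·56 = 101
t_23 = 39·101 + 57·203 = 150
t_24 = 39·150 + 57·101 = 87
t_25 = 39·87 + 57·150 = 167
t_26 = 39·167 + 57·87 = 208
t_27 = 39·208 + 57·167 = 223
t_28 = 39·223 + 57·208 = 73
t_29 = 39·73 + 57·223 = 198
t_30 = 39·198 + 57·73 = 107
t_31 = 39·107 + 57·198 = 99
t_32 = 39·99 + 57·107 = 232
t_33 = 39·232 + 57·99 = 99
t_34 = 39·99 + 57·232 = 189
t_35 = 39·189 + 57·99 = 214
t_36 = 39·214 + 57·189 = 175
t_37 = 39·175 + 57·214 = 79
t_38 = 39·79 + 57·175 = 0
t_39 = 39·0 + 57·79 = 151
t_40 = 39·151 + 57·0 = 1
t_41 = 39·1 + 57·151 = 198
t_42 = 39·198 + 57·1 = 99
t_43 = 39·99 + 57·198 = 43
t_44 = 39·43 + 57·99 = 152
t_45 = 39·152 + 57·43 = 187
t_46 = 39·187 + 57·152 = 85
t_47 = 39·85 + 57·187 = 150
t_48 = 39·150 + 57·85 = 199
t_49 = 39·199 + 57·150 = 183
t_50 = 39·183 + 57·199 = 48
t_51 = 39·48 + 57·183 = 15
t_52 = 39·15 + 57·48 = 249
t_53 = 39·249 + 57·15 = 70
t_54 = 39·70 + 57·249 = 27
t_55 = 39·27 + 57·70 = 179
t_56 = 39·179 + 57·27 = 72
t_57 = 39·72 + 57·179 = 211
t_58 = 39·211 + 57·72 = 45
t_59 = 39·45 + 57·211 = 214
t_60 = 39·214 + 57·45 = 159
t_61 = 39·159 + 57·214 = 223
t_62 = 39·223 + 57·159 = 96
t_63 = 39·96 + 57·223 = 71
t_64 = 39·71 + 57·96 = 49
t_65 = 39·49 + 57·71 = 70
t_66 = 39·70 + 57·49 = 147
t_67 = 39·147 + 57·70 = 251
t_68 = 39·251 + 57·147 = 248
t_69 = 39·248 + 57·251 = 171
t_70 = 39·171 + 57·248 = 69
t_71 = 39·69 + 57·171 = 150
t_72 = 39·150 + 57·69 = 55
t_73 = 39·55 + 57·150 = 199
t_74 = 39·199 + 57·55 = 144
t_75 = 39·144 + 57·199 = 63
t_76 = 39·63 + 57·144 = 169
t_77 = 39·169 + 57·63 = 198
t_78 = 39·198 + 57·169 = 203
t_79 = 39·203 + 57·198 = 3
t_80 = 39·3 + 57·203 = 168
t_81 = 39·168 + 57·3 = 67
t_82 = 39·67 + 57·168 = 157
t_83 = 39·157 + 57·67 = 214
t_84 = 39·214 + 57·157 = 143
t_85 = 39·143 + 57·214 = 111
t_86 = 39·111 + 57·143 = 192
t_87 = 39·192 + 57·111 = 247
t_88 = 39·247 + 57·192 = 97
t_89 = 39·97 + 57·247 = 198
t_90 = 39·198 + 57·97 = 195
t_91 = 39·195 + 57·198 = 203
t_92 = 39·203 + 57·195 = 88
t_93 = 39·88 + 57·203 = 155
t_94 = 39·155 + 57·88 = 53
t_95 = 39·53 + 57·155 = 150
t_96 = 39·150 + 57·53 = 167
t_97 = 39·167 + 57·150 = 215
t_98 = 39·215 + 57·167 = 240
t_99 = 39·240 + 57·215 = 111
t_100 = 39·111 + 57·240 = 89
t_101 = 39·89 + 57·111 = 70
t_102 = 39·70 + 57·89 = 123
t_103 = 39·123 + 57·70 = 83
t_104 = 39·83 + 57·123 = 8
t_105 = 39·8 + 57·83 = 179
t_106 = 39·179 + 57·8 = 13
t_107 = 39·13 + 57·179 = 214
t_108 = 39·214 + 57·13 = 127
t_109 = 39·127 + 57·214 = 255
t_110 = 39·255 + 57·127 = 32
t_111 = 39·32 + 57·255 = 167
t_112 = 39·167 + 57·32 = 145
t_113 = 39·145 + 57·167 = 70
t_114 = 39·70 + 57·145 = 243
t_115 = 39·243 + 57·70 = 155
t_116 = 39·155 + 57·243 = 184
t_117 = 39·184 + 57·155 = 139
t_118 = 39·139 + 57·184 = 37
t_119 = 39·37 + 57·139 = 150
t_120 = 39·150 + 57·37 = 23
t_121 = 39·23 + 57·150 = 231
t_122 = 39·231 + 57·23 = 80
t_123 = 39·80 + 57·231 = 159
t_124 = 39·159 + 57·80 = 9
t_125 = 39·9 + 57·159 = 198
t_126 = 39·198 + 57·9 = 43
t_127 = 39·43 + 57·198 = 163
t_128 = 39·163 + 57·43 = 104
t_129 = 39·104 + 57·163 = 35
t_130 = 39·35 + 57·104 = 125
t_131 = 39·125 + 57·35 = 214
t_132 = 39·214 + 57·125 = 111
t_133 = 39·111 + 57·214 = 143
t_134 = 39·143 + 57·111 = 128
t_135 = 39·128 + 57·143 = 87

87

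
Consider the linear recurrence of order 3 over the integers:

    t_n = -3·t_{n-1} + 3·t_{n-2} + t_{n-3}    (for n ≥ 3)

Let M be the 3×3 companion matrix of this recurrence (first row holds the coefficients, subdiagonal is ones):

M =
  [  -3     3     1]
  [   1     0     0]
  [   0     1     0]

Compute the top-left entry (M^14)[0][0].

(M^14)[0][0] is the top entry after applying M 14 times to the unit state (1, 0, 0). Equivalently it is h_{16} for the auxiliary sequence (h_n) obeying the same recurrence with h_2 = 1 and h_i = 0 for 0 ≤ i < 2:
h_3 = -3·1 + 3·0 + 1·0 = -3
h_4 = -3·-3 + 3·1 + 1·0 = 12
h_5 = -3·12 + 3·-3 + 1·1 = -44
h_6 = -3·-44 + 3·12 + 1·-3 = 165
h_7 = -3·165 + 3·-44 + 1·12 = -615
h_8 = -3·-615 + 3·165 + 1·-44 = 2296
h_9 = -3·2296 + 3·-615 + 1·165 = -8568
h_10 = -3·-8568 + 3·2296 + 1·-615 = 31977
h_11 = -3·31977 + 3·-8568 + 1·2296 = -119339
h_12 = -3·-119339 + 3·31977 + 1·-8568 = 445380
h_13 = -3·445380 + 3·-119339 + 1·31977 = -1662180
h_14 = -3·-1662180 + 3·445380 + 1·-119339 = 6203341
h_15 = -3·6203341 + 3·-1662180 + 1·445380 = -23151183
h_16 = -3·-23151183 + 3·6203341 + 1·-1662180 = 86401392

86401392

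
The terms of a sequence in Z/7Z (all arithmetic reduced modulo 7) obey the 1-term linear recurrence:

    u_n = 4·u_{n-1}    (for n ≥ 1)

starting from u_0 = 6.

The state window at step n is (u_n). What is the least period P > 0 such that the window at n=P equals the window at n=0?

3

n=0: window = (6)
n=1: window = (3)
n=2: window = (5)
n=3: window = (6)
window at n=3 equals window at n=0 → period = 3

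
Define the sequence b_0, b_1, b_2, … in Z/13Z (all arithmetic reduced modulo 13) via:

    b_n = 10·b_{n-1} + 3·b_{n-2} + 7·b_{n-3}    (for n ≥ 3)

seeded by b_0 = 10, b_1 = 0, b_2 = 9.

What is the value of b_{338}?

b_3 = 10·9 + 3·0 + 7·10 = 4
b_4 = 10·4 + 3·9 + 7·0 = 2
b_5 = 10·2 + 3·4 + 7·9 = 4
b_6 = 10·4 + 3·2 + 7·4 = 9
b_7 = 10·9 + 3·4 + 7·2 = 12
b_8 = 10·12 + 3·9 + 7·4 = 6
b_9 = 10·6 + 3·12 + 7·9 = 3
b_10 = 10·3 + 3·6 + 7·12 = 2
b_11 = 10·2 + 3·3 + 7·6 = 6
b_12 = 10·6 + 3·2 + 7·3 = 9
b_13 = 10·9 + 3·6 + 7·2 = 5
b_14 = 10·5 + 3·9 + 7·6 = 2
b_15 = 10·2 + 3·5 + 7·9 = 7
b_16 = 10·7 + 3·2 + 7·5 = 7
b_17 = 10·7 + 3·7 + 7·2 = 1
b_18 = 10·1 + 3·7 + 7·7 = 2
b_19 = 10·2 + 3·1 + 7·7 = 7
b_20 = 10·7 + 3·2 + 7·1 = 5
b_21 = 10·5 + 3·7 + 7·2 = 7
b_22 = 10·7 + 3·5 + 7·7 = 4
b_23 = 10·4 + 3·7 + 7·5 = 5
b_24 = 10·5 + 3·4 + 7·7 = 7
b_25 = 10·7 + 3·5 + 7·4 = 9
b_26 = 10·9 + 3·7 + 7·5 = 3
b_27 = 10·3 + 3·9 + 7·7 = 2
b_28 = 10·2 + 3·3 + 7·9 = 1
b_29 = 10·1 + 3·2 + 7·3 = 11
b_30 = 10·11 + 3·1 + 7·2 = 10
b_31 = 10·10 + 3·11 + 7·1 = 10
b_32 = 10·10 + 3·10 + 7·11 = 12
b_33 = 10·12 + 3·10 + 7·10 = 12
b_34 = 10·12 + 3·12 + 7·10 = 5
b_35 = 10·5 + 3·12 + 7·12 = 1
b_36 = 10·1 + 3·5 + 7·12 = 5
b_37 = 10·5 + 3·1 + 7·5 = 10
b_38 = 10·10 + 3·5 + 7·1 = 5
b_39 = 10·5 + 3·10 + 7·5 = 11
b_40 = 10·11 + 3·5 + 7·10 = 0
b_41 = 10·0 + 3·11 + 7·5 = 3
b_42 = 10·3 + 3·0 + 7·11 = 3
b_43 = 10·3 + 3·3 + 7·0 = 0
b_44 = 10·0 + 3·3 + 7·3 = 4
b_45 = 10·4 + 3·0 + 7·3 = 9
b_46 = 10·9 + 3·4 + 7·0 = 11
b_47 = 10·11 + 3·9 + 7·4 = 9
b_48 = 10·9 + 3·11 + 7·9 = 4
b_49 = 10·4 + 3·9 + 7·11 = 1
b_50 = 10·1 + 3·4 + 7·9 = 7
b_51 = 10·7 + 3·1 + 7·4 = 10
b_52 = 10·10 + 3·7 + 7·1 = 11
b_53 = 10·11 + 3·10 + 7·7 = 7
b_54 = 10·7 + 3·11 + 7·10 = 4
b_55 = 10·4 + 3·7 + 7·11 = 8
b_56 = 10·8 + 3·4 + 7·7 = 11
b_57 = 10·11 + 3·8 + 7·4 = 6
b_58 = 10·6 + 3·11 + 7·8 = 6
b_59 = 10·6 + 3·6 + 7·11 = 12
b_60 = 10·12 + 3·6 + 7·6 = 11
b_61 = 10·11 + 3·12 + 7·6 = 6
b_62 = 10·6 + 3·11 + 7·12 = 8
b_63 = 10·8 + 3·6 + 7·11 = 6
b_64 = 10·6 + 3·8 + 7·6 = 9
b_65 = 10·9 + 3·6 + 7·8 = 8
b_66 = 10·8 + 3·9 + 7·6 = 6
b_67 = 10·6 + 3·8 + 7·9 = 4
b_68 = 10·4 + 3·6 + 7·8 = 10
b_69 = 10·10 + 3·4 + 7·6 = 11
b_70 = 10·11 + 3·10 + 7·4 = 12
b_71 = 10·12 + 3·11 + 7·10 = 2
b_72 = 10·2 + 3·12 + 7·11 = 3
b_73 = 10·3 + 3·2 + 7·12 = 3
b_74 = 10·3 + 3·3 + 7·2 = 1
b_75 = 10·1 + 3·3 + 7·3 = 1
b_76 = 10·1 + 3·1 + 7·3 = 8
b_77 = 10·8 + 3·1 + 7·1 = 12
b_78 = 10·12 + 3·8 + 7·1 = 8
b_79 = 10·8 + 3·12 + 7·8 = 3
b_80 = 10·3 + 3·8 + 7·12 = 8
b_81 = 10·8 + 3·3 + 7·8 = 2
b_82 = 10·2 + 3·8 + 7·3 = 0
b_83 = 10·0 + 3·2 + 7·8 = 10
b_84 = 10·10 + 3·0 + 7·2 = 10
b_85 = 10·10 + 3·10 + 7·0 = 0
b_86 = 10·0 + 3·10 + 7·10 = 9
(b_84, b_85, b_86) = (10, 0, 9) = (b_0, b_1, b_2), so the sequence has period 84.
338 ≡ 2 (mod 84), hence b_338 = b_2 = 9.

9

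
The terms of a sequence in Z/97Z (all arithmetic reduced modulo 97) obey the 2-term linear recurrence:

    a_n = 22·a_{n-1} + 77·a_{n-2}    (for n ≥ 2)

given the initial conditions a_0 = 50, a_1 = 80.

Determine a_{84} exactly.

a_2 = 22·80 + 77·50 = 81
a_3 = 22·81 + 77·80 = 85
a_4 = 22·85 + 77·81 = 56
a_5 = 22·56 + 77·85 = 17
a_6 = 22·17 + 77·56 = 30
a_7 = 22·30 + 77·17 = 29
a_8 = 22·29 + 77·30 = 38
a_9 = 22·38 + 77·29 = 62
a_10 = 22·62 + 77·38 = 22
a_11 = 22·22 + 77·62 = 20
a_12 = 22·20 + 77·22 = 0
a_13 = 22·0 + 77·20 = 85
a_14 = 22·85 + 77·0 = 27
a_15 = 22·27 + 77·85 = 58
a_16 = 22·58 + 77·27 = 57
a_17 = 22·57 + 77·58 = 94
a_18 = 22·94 + 77·57 = 55
a_19 = 22·55 + 77·94 = 9
a_20 = 22·9 + 77·55 = 68
a_21 = 22·68 + 77·9 = 55
a_22 = 22·55 + 77·68 = 44
a_23 = 22·44 + 77·55 = 62
a_24 = 22·62 + 77·44 = 96
a_25 = 22·96 + 77·62 = 96
a_26 = 22·96 + 77·96 = 95
a_27 = 22·95 + 77·96 = 73
a_28 = 22·73 + 77·95 = 94
a_29 = 22·94 + 77·73 = 26
a_30 = 22·26 + 77·94 = 50
a_31 = 22·50 + 77·26 = 95
a_32 = 22·95 + 77·50 = 23
a_33 = 22·23 + 77·95 = 61
a_34 = 22·61 + 77·23 = 9
a_35 = 22·9 + 77·61 = 45
a_36 = 22·45 + 77·9 = 34
a_37 = 22·34 + 77·45 = 42
a_38 = 22·42 + 77·34 = 50
a_39 = 22·50 + 77·42 = 66
a_40 = 22·66 + 77·50 = 64
a_41 = 22·64 + 77·66 = 88
a_42 = 22·88 + 77·64 = 74
a_43 = 22·74 + 77·88 = 62
a_44 = 22·62 + 77·74 = 78
a_45 = 22·78 + 77·62 = 88
a_46 = 22·88 + 77·78 = 85
a_47 = 22·85 + 77·88 = 13
a_48 = 22·13 + 77·85 = 41
a_49 = 22·41 + 77·13 = 60
a_50 = 22·60 + 77·41 = 15
a_51 = 22·15 + 77·60 = 3
a_52 = 22·3 + 77·15 = 57
a_53 = 22·57 + 77·3 = 30
a_54 = 22·30 + 77·57 = 5
a_55 = 22·5 + 77·30 = 92
a_56 = 22·92 + 77·5 = 81
a_57 = 22·81 + 77·92 = 39
a_58 = 22·39 + 77·81 = 14
a_59 = 22·14 + 77·39 = 13
a_60 = 22·13 + 77·14 = 6
a_61 = 22·6 + 77·13 = 66
a_62 = 22·66 + 77·6 = 71
a_63 = 22·71 + 77·66 = 48
a_64 = 22·48 + 77·71 = 24
a_65 = 22·24 + 77·48 = 53
a_66 = 22·53 + 77·24 = 7
a_67 = 22·7 + 77·53 = 64
a_68 = 22·64 + 77·7 = 7
a_69 = 22·7 + 77·64 = 38
a_70 = 22·38 + 77·7 = 17
a_71 = 22·17 + 77·38 = 2
a_72 = 22·2 + 77·17 = 92
a_73 = 22·92 + 77·2 = 44
a_74 = 22·44 + 77·92 = 1
a_75 = 22·1 + 77·44 = 15
a_76 = 22·15 + 77·1 = 19
a_77 = 22·19 + 77·15 = 21
a_78 = 22·21 + 77·19 = 82
a_79 = 22·82 + 77·21 = 26
a_80 = 22·26 + 77·82 = 96
a_81 = 22·96 + 77·26 = 40
a_82 = 22·40 + 77·96 = 27
a_83 = 22·27 + 77·40 = 85
a_84 = 22·85 + 77·27 = 69

69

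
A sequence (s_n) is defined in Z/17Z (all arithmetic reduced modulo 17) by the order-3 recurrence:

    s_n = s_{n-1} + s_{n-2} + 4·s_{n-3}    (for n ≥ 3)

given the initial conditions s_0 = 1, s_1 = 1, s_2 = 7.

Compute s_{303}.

s_3 = 1·7 + 1·1 + 4·1 = 12
s_4 = 1·12 + 1·7 + 4·1 = 6
s_5 = 1·6 + 1·12 + 4·7 = 12
s_6 = 1·12 + 1·6 + 4·12 = 15
s_7 = 1·15 + 1·12 + 4·6 = 0
s_8 = 1·0 + 1·15 + 4·12 = 12
Continuing the recurrence:
  s_9 = 4;  s_10 = 16;  s_11 = 0;  s_12 = 15;  s_13 = 11;  s_14 = 9
  s_15 = 12;  s_16 = 14;  s_17 = 11;  s_18 = 5;  s_19 = 4;  s_20 = 2
  s_21 = 9;  s_22 = 10;  s_23 = 10;  s_24 = 5;  s_25 = 4;  s_26 = 15
  s_27 = 5;  s_28 = 2;  s_29 = 16;  s_30 = 4;  s_31 = 11;  s_32 = 11
  s_33 = 4;  s_34 = 8;  s_35 = 5;  s_36 = 12;  s_37 = 15;  s_38 = 13
  s_39 = 8;  s_40 = 13;  s_41 = 5;  s_42 = 16;  s_43 = 5;  s_44 = 7
  s_45 = 8;  s_46 = 1;  s_47 = 3;  s_48 = 2;  s_49 = 9;  s_50 = 6
  s_51 = 6;  s_52 = 14;  s_53 = 10;  s_54 = 14;  s_55 = 12;  s_56 = 15
  s_57 = 15;  s_58 = 10;  s_59 = 0;  s_60 = 2;  s_61 = 8;  s_62 = 10
  s_63 = 9;  s_64 = 0;  s_65 = 15;  s_66 = 0;  s_67 = 15;  s_68 = 7
  s_69 = 5;  s_70 = 4;  s_71 = 3;  s_72 = 10;  s_73 = 12;  s_74 = 0
  s_75 = 1;  s_76 = 15;  s_77 = 16;  s_78 = 1;  s_79 = 9;  s_80 = 6
  s_81 = 2;  s_82 = 10;  s_83 = 2;  s_84 = 3;  s_85 = 11;  s_86 = 5
  s_87 = 11;  s_88 = 9;  s_89 = 6;  s_90 = 8;  s_91 = 16;  s_92 = 14
  s_93 = 11;  s_94 = 4;  s_95 = 3;  s_96 = 0;  s_97 = 2;  s_98 = 14
  s_99 = 16;  s_100 = 4;  s_101 = 8;  s_102 = 8;  s_103 = 15;  s_104 = 4
  s_105 = 0;  s_106 = 13;  s_107 = 12;  s_108 = 8;  s_109 = 4;  s_110 = 9
  s_111 = 11;  s_112 = 2;  s_113 = 15;  s_114 = 10;  s_115 = 16;  s_116 = 1
  s_117 = 6;  s_118 = 3;  s_119 = 13;  s_120 = 6;  s_121 = 14;  s_122 = 4
  s_123 = 8;  s_124 = 0;  s_125 = 7;  s_126 = 5;  s_127 = 12;  s_128 = 11
  s_129 = 9;  s_130 = 0;  s_131 = 2;  s_132 = 4;  s_133 = 6;  s_134 = 1
  s_135 = 6;  s_136 = 14;  s_137 = 7;  s_138 = 11;  s_139 = 6;  s_140 = 11
  s_141 = 10;  s_142 = 11;  s_143 = 14;  s_144 = 14;  s_145 = 4;  s_146 = 6
  s_147 = 15;  s_148 = 3;  s_149 = 8;  s_150 = 3;  s_151 = 6;  s_152 = 7
  s_153 = 8;  s_154 = 5;  s_155 = 7;  s_156 = 10;  s_157 = 3;  s_158 = 7
  s_159 = 16;  s_160 = 1;  s_161 = 11;  s_162 = 8;  s_163 = 6;  s_164 = 7
  s_165 = 11;  s_166 = 8;  s_167 = 13;  s_168 = 14;  s_169 = 8;  s_170 = 6
  s_171 = 2;  s_172 = 6;  s_173 = 15;  s_174 = 12;  s_175 = 0;  s_176 = 4
  s_177 = 1;  s_178 = 5;  s_179 = 5;  s_180 = 14;  s_181 = 5;  s_182 = 5
  s_183 = 15;  s_184 = 6;  s_185 = 7;  s_186 = 5;  s_187 = 2;  s_188 = 1
  s_189 = 6;  s_190 = 15;  s_191 = 8;  s_192 = 13;  s_193 = 13;  s_194 = 7
  s_195 = 4;  s_196 = 12;  s_197 = 10;  s_198 = 4;  s_199 = 11;  s_200 = 4
  s_201 = 14;  s_202 = 11;  s_203 = 7;  s_204 = 6;  s_205 = 6;  s_206 = 6
  s_207 = 2;  s_208 = 15;  s_209 = 7;  s_210 = 13;  s_211 = 12;  s_212 = 2
  s_213 = 15;  s_214 = 14;  s_215 = 3;  s_216 = 9;  s_217 = 0;  s_218 = 4
  s_219 = 6;  s_220 = 10;  s_221 = 15;  s_222 = 15;  s_223 = 2;  s_224 = 9
  s_225 = 3;  s_226 = 3;  s_227 = 8;  s_228 = 6;  s_229 = 9;  s_230 = 13
  s_231 = 12;  s_232 = 10;  s_233 = 6;  s_234 = 13;  s_235 = 8;  s_236 = 11
  s_237 = 3;  s_238 = 12;  s_239 = 8;  s_240 = 15;  s_241 = 3;  s_242 = 16
  s_243 = 11;  s_244 = 5;  s_245 = 12;  s_246 = 10;  s_247 = 8;  s_248 = 15
  s_249 = 12;  s_250 = 8;  s_251 = 12;  s_252 = 0;  s_253 = 10;  s_254 = 7
  s_255 = 0;  s_256 = 13;  s_257 = 7;  s_258 = 3;  s_259 = 11;  s_260 = 8
  s_261 = 14;  s_262 = 15;  s_263 = 10;  s_264 = 13;  s_265 = 15;  s_266 = 0
  s_267 = 16;  s_268 = 8;  s_269 = 7;  s_270 = 11;  s_271 = 16;  s_272 = 4
  s_273 = 13;  s_274 = 13;  s_275 = 8;  s_276 = 5;  s_277 = 14;  s_278 = 0
  s_279 = 0;  s_280 = 5;  s_281 = 5;  s_282 = 10;  s_283 = 1;  s_284 = 14
  s_285 = 4;  s_286 = 5;  s_287 = 14;  s_288 = 1;  s_289 = 1;  s_290 = 7
  s_291 = 12;  s_292 = 6;  s_293 = 12;  s_294 = 15;  s_295 = 0;  s_296 = 12
  s_297 = 4;  s_298 = 16;  s_299 = 0;  s_300 = 15;  s_301 = 11
s_302 = 1·11 + 1·15 + 4·0 = 9
s_303 = 1·9 + 1·11 + 4·15 = 12

12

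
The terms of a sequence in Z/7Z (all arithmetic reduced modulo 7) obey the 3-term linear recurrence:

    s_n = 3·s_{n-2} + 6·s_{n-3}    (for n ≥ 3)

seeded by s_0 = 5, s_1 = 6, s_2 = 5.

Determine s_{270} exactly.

s_3 = 0·5 + 3·6 + 6·5 = 6
s_4 = 0·6 + 3·5 + 6·6 = 2
s_5 = 0·2 + 3·6 + 6·5 = 6
s_6 = 0·6 + 3·2 + 6·6 = 0
s_7 = 0·0 + 3·6 + 6·2 = 2
s_8 = 0·2 + 3·0 + 6·6 = 1
s_9 = 0·1 + 3·2 + 6·0 = 6
s_10 = 0·6 + 3·1 + 6·2 = 1
s_11 = 0·1 + 3·6 + 6·1 = 3
s_12 = 0·3 + 3·1 + 6·6 = 4
s_13 = 0·4 + 3·3 + 6·1 = 1
s_14 = 0·1 + 3·4 + 6·3 = 2
s_15 = 0·2 + 3·1 + 6·4 = 6
s_16 = 0·6 + 3·2 + 6·1 = 5
s_17 = 0·5 + 3·6 + 6·2 = 2
s_18 = 0·2 + 3·5 + 6·6 = 2
s_19 = 0·2 + 3·2 + 6·5 = 1
s_20 = 0·1 + 3·2 + 6·2 = 4
s_21 = 0·4 + 3·1 + 6·2 = 1
s_22 = 0·1 + 3·4 + 6·1 = 4
s_23 = 0·4 + 3·1 + 6·4 = 6
s_24 = 0·6 + 3·4 + 6·1 = 4
s_25 = 0·4 + 3·6 + 6·4 = 0
s_26 = 0·0 + 3·4 + 6·6 = 6
s_27 = 0·6 + 3·0 + 6·4 = 3
s_28 = 0·3 + 3·6 + 6·0 = 4
s_29 = 0·4 + 3·3 + 6·6 = 3
s_30 = 0·3 + 3·4 + 6·3 = 2
s_31 = 0·2 + 3·3 + 6·4 = 5
s_32 = 0·5 + 3·2 + 6·3 = 3
s_33 = 0·3 + 3·5 + 6·2 = 6
s_34 = 0·6 + 3·3 + 6·5 = 4
s_35 = 0·4 + 3·6 + 6·3 = 1
s_36 = 0·1 + 3·4 + 6·6 = 6
s_37 = 0·6 + 3·1 + 6·4 = 6
s_38 = 0·6 + 3·6 + 6·1 = 3
s_39 = 0·3 + 3·6 + 6·6 = 5
s_40 = 0·5 + 3·3 + 6·6 = 3
s_41 = 0·3 + 3·5 + 6·3 = 5
s_42 = 0·5 + 3·3 + 6·5 = 4
s_43 = 0·4 + 3·5 + 6·3 = 5
s_44 = 0·5 + 3·4 + 6·5 = 0
s_45 = 0·0 + 3·5 + 6·4 = 4
s_46 = 0·4 + 3·0 + 6·5 = 2
s_47 = 0·2 + 3·4 + 6·0 = 5
s_48 = 0·5 + 3·2 + 6·4 = 2
s_49 = 0·2 + 3·5 + 6·2 = 6
s_50 = 0·6 + 3·2 + 6·5 = 1
s_51 = 0·1 + 3·6 + 6·2 = 2
s_52 = 0·2 + 3·1 + 6·6 = 4
s_53 = 0·4 + 3·2 + 6·1 = 5
s_54 = 0·5 + 3·4 + 6·2 = 3
s_55 = 0·3 + 3·5 + 6·4 = 4
s_56 = 0·4 + 3·3 + 6·5 = 4
s_57 = 0·4 + 3·4 + 6·3 = 2
s_58 = 0·2 + 3·4 + 6·4 = 1
s_59 = 0·1 + 3·2 + 6·4 = 2
s_60 = 0·2 + 3·1 + 6·2 = 1
s_61 = 0·1 + 3·2 + 6·1 = 5
s_62 = 0·5 + 3·1 + 6·2 = 1
s_63 = 0·1 + 3·5 + 6·1 = 0
s_64 = 0·0 + 3·1 + 6·5 = 5
s_65 = 0·5 + 3·0 + 6·1 = 6
s_66 = 0·6 + 3·5 + 6·0 = 1
s_67 = 0·1 + 3·6 + 6·5 = 6
s_68 = 0·6 + 3·1 + 6·6 = 4
s_69 = 0·4 + 3·6 + 6·1 = 3
s_70 = 0·3 + 3·4 + 6·6 = 6
s_71 = 0·6 + 3·3 + 6·4 = 5
s_72 = 0·5 + 3·6 + 6·3 = 1
s_73 = 0·1 + 3·5 + 6·6 = 2
s_74 = 0·2 + 3·1 + 6·5 = 5
s_75 = 0·5 + 3·2 + 6·1 = 5
s_76 = 0·5 + 3·5 + 6·2 = 6
s_77 = 0·6 + 3·5 + 6·5 = 3
s_78 = 0·3 + 3·6 + 6·5 = 6
s_79 = 0·6 + 3·3 + 6·6 = 3
s_80 = 0·3 + 3·6 + 6·3 = 1
s_81 = 0·1 + 3·3 + 6·6 = 3
s_82 = 0·3 + 3·1 + 6·3 = 0
s_83 = 0·0 + 3·3 + 6·1 = 1
s_84 = 0·1 + 3·0 + 6·3 = 4
s_85 = 0·4 + 3·1 + 6·0 = 3
s_86 = 0·3 + 3·4 + 6·1 = 4
s_87 = 0·4 + 3·3 + 6·4 = 5
s_88 = 0·5 + 3·4 + 6·3 = 2
s_89 = 0·2 + 3·5 + 6·4 = 4
s_90 = 0·4 + 3·2 + 6·5 = 1
s_91 = 0·1 + 3·4 + 6·2 = 3
s_92 = 0·3 + 3·1 + 6·4 = 6
s_93 = 0·6 + 3·3 + 6·1 = 1
s_94 = 0·1 + 3·6 + 6·3 = 1
s_95 = 0·1 + 3·1 + 6·6 = 4
s_96 = 0·4 + 3·1 + 6·1 = 2
s_97 = 0·2 + 3·4 + 6·1 = 4
s_98 = 0·4 + 3·2 + 6·4 = 2
s_99 = 0·2 + 3·4 + 6·2 = 3
s_100 = 0·3 + 3·2 + 6·4 = 2
s_101 = 0·2 + 3·3 + 6·2 = 0
s_102 = 0·0 + 3·2 + 6·3 = 3
s_103 = 0·3 + 3·0 + 6·2 = 5
s_104 = 0·5 + 3·3 + 6·0 = 2
s_105 = 0·2 + 3·5 + 6·3 = 5
s_106 = 0·5 + 3·2 + 6·5 = 1
s_107 = 0·1 + 3·5 + 6·2 = 6
s_108 = 0·6 + 3·1 + 6·5 = 5
s_109 = 0·5 + 3·6 + 6·1 = 3
s_110 = 0·3 + 3·5 + 6·6 = 2
s_111 = 0·2 + 3·3 + 6·5 = 4
s_112 = 0·4 + 3·2 + 6·3 = 3
s_113 = 0·3 + 3·4 + 6·2 = 3
s_114 = 0·3 + 3·3 + 6·4 = 5
s_115 = 0·5 + 3·3 + 6·3 = 6
s_116 = 0·6 + 3·5 + 6·3 = 5
(s_114, s_115, s_116) = (5, 6, 5) = (s_0, s_1, s_2), so the sequence has period 114.
270 ≡ 42 (mod 114), hence s_270 = s_42 = 4.

4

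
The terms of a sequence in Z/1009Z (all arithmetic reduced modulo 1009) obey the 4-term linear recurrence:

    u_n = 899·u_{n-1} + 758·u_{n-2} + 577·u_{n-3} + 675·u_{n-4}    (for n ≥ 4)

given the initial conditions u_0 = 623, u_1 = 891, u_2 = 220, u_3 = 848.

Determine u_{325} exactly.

86

u_4 = 899·848 + 758·220 + 577·891 + 675·623 = 121
u_5 = 899·121 + 758·848 + 577·220 + 675·891 = 734
u_6 = 899·734 + 758·121 + 577·848 + 675·220 = 996
u_7 = 899·996 + 758·734 + 577·121 + 675·848 = 318
u_8 = 899·318 + 758·996 + 577·734 + 675·121 = 255
u_9 = 899·255 + 758·318 + 577·996 + 675·734 = 697
Continuing the recurrence:
  u_10 = 739;  u_11 = 612;  u_12 = 623;  u_13 = 724;  u_14 = 446;  u_15 = 963
  u_16 = 871;  u_17 = 883;  u_18 = 126;  u_19 = 927;  u_20 = 225;  u_21 = 637
  u_22 = 992;  u_23 = 205;  u_24 = 677;  u_25 = 622;  u_26 = 642;  u_27 = 571
  u_28 = 643;  u_29 = 94;  u_30 = 819;  u_31 = 19;  u_32 = 102;  u_33 = 389
  u_34 = 986;  u_35 = 786;  u_36 = 726;  u_37 = 410;  u_38 = 799;  u_39 = 893
  u_40 = 25;  u_41 = 326;  u_42 = 424;  u_43 = 378;  u_44 = 469;  u_45 = 395
  u_46 = 77;  u_47 = 422;  u_48 = 477;  u_49 = 303;  u_50 = 143;  u_51 = 120
  u_52 = 726;  u_53 = 481;  u_54 = 250;  u_55 = 539;  u_56 = 796;  u_57 = 889
  u_58 = 547;  u_59 = 1002;  u_60 = 581;  u_61 = 936;  u_62 = 360;  u_63 = 481
  u_64 = 948;  u_65 = 28;  u_66 = 16;  u_67 = 188;  u_68 = 735;  u_69 = 994
  u_70 = 8;  u_71 = 948;  u_72 = 789;  u_73 = 705;  u_74 = 341;  u_75 = 840
  u_76 = 583;  u_77 = 116;  u_78 = 812;  u_79 = 962;  u_80 = 484;  u_81 = 881
  u_82 = 896;  u_83 = 500;  u_84 = 191;  u_85 = 553;  u_86 = 536;  u_87 = 721
  u_88 = 72;  u_89 = 255;  u_90 = 170;  u_91 = 545;  u_92 = 287;  u_93 = 950
  u_94 = 428;  u_95 = 739;  u_96 = 225;  u_97 = 928;  u_98 = 789;  u_99 = 178
  u_100 = 527;  u_101 = 275;  u_102 = 542;  u_103 = 956;  u_104 = 768;  u_105 = 375
  u_106 = 351;  u_107 = 178;  u_108 = 505;  u_109 = 256;  u_110 = 69;  u_111 = 665
  u_112 = 572;  u_113 = 940;  u_114 = 679;  u_115 = 113;  u_116 = 979;  u_117 = 292
  u_118 = 490;  u_119 = 385;  u_120 = 47;  u_121 = 659;  u_122 = 432;  u_123 = 408
  u_124 = 352;  u_125 = 29;  u_126 = 595;  u_127 = 157;  u_128 = 944;  u_129 = 690
  u_130 = 777;  u_131 = 511;  u_132 = 100;  u_133 = 915;  u_134 = 389;  u_135 = 9
  u_136 = 398;  u_137 = 947;  u_138 = 133;  u_139 = 547;  u_140 = 81;  u_141 = 683
  u_142 = 170;  u_143 = 822;  u_144 = 868;  u_145 = 18;  u_146 = 911;  u_147 = 480
  u_148 = 17;  u_149 = 748;  u_150 = 156;  u_151 = 758;  u_152 = 682;  u_153 = 700
  u_154 = 865;  u_155 = 662;  u_156 = 194;  u_157 = 110;  u_158 = 991;  u_159 = 406
  u_160 = 910;  u_161 = 91;  u_162 = 845;  u_163 = 236;  u_164 = 886;  u_165 = 802
  u_166 = 413;  u_167 = 10;  u_168 = 518;  u_169 = 744;  u_170 = 39;  u_171 = 585
  u_172 = 517;  u_173 = 136;  u_174 = 190;  u_175 = 460;  u_176 = 223;  u_177 = 900
  u_178 = 573;  u_179 = 909;  u_180 = 214;  u_181 = 302;  u_182 = 990;  u_183 = 428
  u_184 = 936;  u_185 = 661;  u_186 = 142;  u_187 = 672;  u_188 = 580;  u_189 = 0
  u_190 = 1008;  u_191 = 341;  u_192 = 82;  u_193 = 667;  u_194 = 221;  u_195 = 1006
  u_196 = 639;  u_197 = 678;  u_198 = 258;  u_199 = 626;  u_200 = 775;  u_201 = 900
  u_202 = 676;  u_203 = 389;  u_204 = 561;  u_205 = 733;  u_206 = 217;  u_207 = 44
  u_208 = 694;  u_209 = 857;  u_210 = 263;  u_211 = 445;  u_212 = 416;  u_213 = 668
  u_214 = 108;  u_215 = 646;  u_216 = 1;  u_217 = 837;  u_218 = 171;  u_219 = 885
  u_220 = 293;  u_221 = 632;  u_222 = 705;  u_223 = 529;  u_224 = 378;  u_225 = 149
  u_226 = 873;  u_227 = 819;  u_228 = 631;  u_229 = 383;  u_230 = 650;  u_231 = 601
  u_232 = 939;  u_233 = 50;  u_234 = 487;  u_235 = 501;  u_236 = 1008;  u_237 = 425
  u_238 = 209;  u_239 = 79;  u_240 = 772;  u_241 = 19;  u_242 = 886;  u_243 = 3
  u_244 = 593;  u_245 = 987;  u_246 = 317;  u_247 = 30;  u_248 = 1005;  u_249 = 538
  u_250 = 570;  u_251 = 815;  u_252 = 340;  u_253 = 61;  u_254 = 151;  u_255 = 12
  u_256 = 469;  u_257 = 43;  u_258 = 526;  u_259 = 188;  u_260 = 1006;  u_261 = 122
  u_262 = 845;  u_263 = 588;  u_264 = 457;  u_265 = 745;  u_266 = 640;  u_267 = 603
  u_268 = 816;  u_269 = 417;  u_270 = 529;  u_271 = 628;  u_272 = 294;  u_273 = 203
  u_274 = 754;  u_275 = 550;  u_276 = 242;  u_277 = 786;  u_278 = 41;  u_279 = 334
  u_280 = 765;  u_281 = 785;  u_282 = 550;  u_283 = 675;  u_284 = 270;  u_285 = 322
  u_286 = 676;  u_287 = 165;  u_288 = 616;  u_289 = 790;  u_290 = 226;  u_291 = 488
  u_292 = 438;  u_293 = 592;  u_294 = 764;  u_295 = 380;  u_296 = 70;  u_297 = 778
  u_298 = 176;  u_299 = 523;  u_300 = 940;  u_301 = 537;  u_302 = 445;  u_303 = 323
  u_304 = 14;  u_305 = 848;  u_306 = 478;  u_307 = 26;  u_308 = 560;  u_309 = 123
  u_310 = 933;  u_311 = 322;  u_312 = 775;  u_313 = 235;  u_314 = 893;  u_315 = 792
  u_316 = 361;  u_317 = 505;  u_318 = 453;  u_319 = 263;  u_320 = 935;  u_321 = 532
  u_322 = 863;  u_323 = 202
u_324 = 899·202 + 758·863 + 577·532 + 675·935 = 19
u_325 = 899·19 + 758·202 + 577·863 + 675·532 = 86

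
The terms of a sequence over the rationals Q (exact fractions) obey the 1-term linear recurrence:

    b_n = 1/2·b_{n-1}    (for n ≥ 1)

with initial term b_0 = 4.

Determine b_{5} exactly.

1/8

b_1 = 1/2·4 = 2
b_2 = 1/2·2 = 1
b_3 = 1/2·1 = 1/2
b_4 = 1/2·1/2 = 1/4
b_5 = 1/2·1/4 = 1/8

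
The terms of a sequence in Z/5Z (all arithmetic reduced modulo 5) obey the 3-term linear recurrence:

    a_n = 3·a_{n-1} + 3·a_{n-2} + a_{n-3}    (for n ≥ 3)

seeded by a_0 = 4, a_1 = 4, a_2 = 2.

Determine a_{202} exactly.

2

a_3 = 3·2 + 3·4 + 1·4 = 2
a_4 = 3·2 + 3·2 + 1·4 = 1
a_5 = 3·1 + 3·2 + 1·2 = 1
a_6 = 3·1 + 3·1 + 1·2 = 3
a_7 = 3·3 + 3·1 + 1·1 = 3
a_8 = 3·3 + 3·3 + 1·1 = 4
a_9 = 3·4 + 3·3 + 1·3 = 4
a_10 = 3·4 + 3·4 + 1·3 = 2
(a_8, a_9, a_10) = (4, 4, 2) = (a_0, a_1, a_2), so the sequence has period 8.
202 ≡ 2 (mod 8), hence a_202 = a_2 = 2.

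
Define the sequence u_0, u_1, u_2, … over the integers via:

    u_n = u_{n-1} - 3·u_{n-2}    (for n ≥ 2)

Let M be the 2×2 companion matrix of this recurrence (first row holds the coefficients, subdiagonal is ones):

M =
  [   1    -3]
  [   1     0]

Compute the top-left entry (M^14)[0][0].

(M^14)[0][0] is the top entry after applying M 14 times to the unit state (1, 0). Equivalently it is h_{15} for the auxiliary sequence (h_n) obeying the same recurrence with h_1 = 1 and h_i = 0 for 0 ≤ i < 1:
h_2 = 1·1 + -3·0 = 1
h_3 = 1·1 + -3·1 = -2
h_4 = 1·-2 + -3·1 = -5
h_5 = 1·-5 + -3·-2 = 1
h_6 = 1·1 + -3·-5 = 16
h_7 = 1·16 + -3·1 = 13
h_8 = 1·13 + -3·16 = -35
h_9 = 1·-35 + -3·13 = -74
h_10 = 1·-74 + -3·-35 = 31
h_11 = 1·31 + -3·-74 = 253
h_12 = 1·253 + -3·31 = 160
h_13 = 1·160 + -3·253 = -599
h_14 = 1·-599 + -3·160 = -1079
h_15 = 1·-1079 + -3·-599 = 718

718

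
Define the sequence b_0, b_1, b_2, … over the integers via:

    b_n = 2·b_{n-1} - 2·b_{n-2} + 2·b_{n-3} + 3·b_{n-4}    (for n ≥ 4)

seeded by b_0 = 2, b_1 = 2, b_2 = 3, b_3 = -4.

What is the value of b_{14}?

1933

b_4 = 2·-4 + -2·3 + 2·2 + 3·2 = -4
b_5 = 2·-4 + -2·-4 + 2·3 + 3·2 = 12
b_6 = 2·12 + -2·-4 + 2·-4 + 3·3 = 33
b_7 = 2·33 + -2·12 + 2·-4 + 3·-4 = 22
b_8 = 2·22 + -2·33 + 2·12 + 3·-4 = -10
b_9 = 2·-10 + -2·22 + 2·33 + 3·12 = 38
b_10 = 2·38 + -2·-10 + 2·22 + 3·33 = 239
b_11 = 2·239 + -2·38 + 2·-10 + 3·22 = 448
b_12 = 2·448 + -2·239 + 2·38 + 3·-10 = 464
b_13 = 2·464 + -2·448 + 2·239 + 3·38 = 624
b_14 = 2·624 + -2·464 + 2·448 + 3·239 = 1933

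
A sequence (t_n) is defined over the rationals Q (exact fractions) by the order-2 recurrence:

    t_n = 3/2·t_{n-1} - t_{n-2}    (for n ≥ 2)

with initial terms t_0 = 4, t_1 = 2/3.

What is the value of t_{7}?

t_2 = 3/2·2/3 + -1·4 = -3
t_3 = 3/2·-3 + -1·2/3 = -31/6
t_4 = 3/2·-31/6 + -1·-3 = -19/4
t_5 = 3/2·-19/4 + -1·-31/6 = -47/24
t_6 = 3/2·-47/24 + -1·-19/4 = 29/16
t_7 = 3/2·29/16 + -1·-47/24 = 449/96

449/96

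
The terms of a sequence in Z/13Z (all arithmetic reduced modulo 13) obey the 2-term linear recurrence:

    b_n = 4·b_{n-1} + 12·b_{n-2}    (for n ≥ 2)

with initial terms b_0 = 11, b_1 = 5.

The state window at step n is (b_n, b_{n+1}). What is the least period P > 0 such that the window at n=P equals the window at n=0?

n=0: window = (11, 5)
n=1: window = (5, 9)
n=2: window = (9, 5)
n=3: window = (5, 11)
n=4: window = (11, 0)
n=5: window = (0, 2)
n=6: window = (2, 8)
n=7: window = (8, 4)
n=8: window = (4, 8)
n=9: window = (8, 2)
n=10: window = (2, 0)
n=11: window = (0, 11)
n=12: window = (11, 5)
window at n=12 equals window at n=0 → period = 12

12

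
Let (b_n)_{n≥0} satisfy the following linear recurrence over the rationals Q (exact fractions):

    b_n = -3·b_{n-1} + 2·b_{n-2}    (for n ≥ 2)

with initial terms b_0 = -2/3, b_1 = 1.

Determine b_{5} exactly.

191

b_2 = -3·1 + 2·-2/3 = -13/3
b_3 = -3·-13/3 + 2·1 = 15
b_4 = -3·15 + 2·-13/3 = -161/3
b_5 = -3·-161/3 + 2·15 = 191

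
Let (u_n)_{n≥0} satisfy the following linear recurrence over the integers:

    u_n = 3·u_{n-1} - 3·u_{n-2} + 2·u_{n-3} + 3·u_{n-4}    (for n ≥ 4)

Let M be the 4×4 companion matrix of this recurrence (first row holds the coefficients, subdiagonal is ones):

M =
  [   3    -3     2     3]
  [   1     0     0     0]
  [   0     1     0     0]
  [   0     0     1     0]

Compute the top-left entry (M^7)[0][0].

345

(M^7)[0][0] is the top entry after applying M 7 times to the unit state (1, 0, 0, 0). Equivalently it is h_{10} for the auxiliary sequence (h_n) obeying the same recurrence with h_3 = 1 and h_i = 0 for 0 ≤ i < 3:
h_4 = 3·1 + -3·0 + 2·0 + 3·0 = 3
h_5 = 3·3 + -3·1 + 2·0 + 3·0 = 6
h_6 = 3·6 + -3·3 + 2·1 + 3·0 = 11
h_7 = 3·11 + -3·6 + 2·3 + 3·1 = 24
h_8 = 3·24 + -3·11 + 2·6 + 3·3 = 60
h_9 = 3·60 + -3·24 + 2·11 + 3·6 = 148
h_10 = 3·148 + -3·60 + 2·24 + 3·11 = 345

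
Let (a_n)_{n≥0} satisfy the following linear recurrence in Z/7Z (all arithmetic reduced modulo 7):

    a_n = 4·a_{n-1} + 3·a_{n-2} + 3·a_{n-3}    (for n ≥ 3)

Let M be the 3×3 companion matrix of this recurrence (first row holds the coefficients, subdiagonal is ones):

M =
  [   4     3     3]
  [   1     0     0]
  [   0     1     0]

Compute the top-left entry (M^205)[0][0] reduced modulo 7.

(M^205)[0][0] is the top entry after applying M 205 times to the unit state (1, 0, 0). Equivalently it is h_{207} for the auxiliary sequence (h_n) obeying the same recurrence with h_2 = 1 and h_i = 0 for 0 ≤ i < 2:
h_3 = 4·1 + 3·0 + 3·0 = 4
h_4 = 4·4 + 3·1 + 3·0 = 5
h_5 = 4·5 + 3·4 + 3·1 = 0
h_6 = 4·0 + 3·5 + 3·4 = 6
h_7 = 4·6 + 3·0 + 3·5 = 4
h_8 = 4·4 + 3·6 + 3·0 = 6
h_9 = 4·6 + 3·4 + 3·6 = 5
h_10 = 4·5 + 3·6 + 3·4 = 1
h_11 = 4·1 + 3·5 + 3·6 = 2
h_12 = 4·2 + 3·1 + 3·5 = 5
h_13 = 4·5 + 3·2 + 3·1 = 1
h_14 = 4·1 + 3·5 + 3·2 = 4
h_15 = 4·4 + 3·1 + 3·5 = 6
h_16 = 4·6 + 3·4 + 3·1 = 4
h_17 = 4·4 + 3·6 + 3·4 = 4
h_18 = 4·4 + 3·4 + 3·6 = 4
h_19 = 4·4 + 3·4 + 3·4 = 5
h_20 = 4·5 + 3·4 + 3·4 = 2
h_21 = 4·2 + 3·5 + 3·4 = 0
h_22 = 4·0 + 3·2 + 3·5 = 0
h_23 = 4·0 + 3·0 + 3·2 = 6
h_24 = 4·6 + 3·0 + 3·0 = 3
h_25 = 4·3 + 3·6 + 3·0 = 2
h_26 = 4·2 + 3·3 + 3·6 = 0
h_27 = 4·0 + 3·2 + 3·3 = 1
h_28 = 4·1 + 3·0 + 3·2 = 3
h_29 = 4·3 + 3·1 + 3·0 = 1
h_30 = 4·1 + 3·3 + 3·1 = 2
h_31 = 4·2 + 3·1 + 3·3 = 6
h_32 = 4·6 + 3·2 + 3·1 = 5
h_33 = 4·5 + 3·6 + 3·2 = 2
h_34 = 4·2 + 3·5 + 3·6 = 6
h_35 = 4·6 + 3·2 + 3·5 = 3
h_36 = 4·3 + 3·6 + 3·2 = 1
h_37 = 4·1 + 3·3 + 3·6 = 3
h_38 = 4·3 + 3·1 + 3·3 = 3
h_39 = 4·3 + 3·3 + 3·1 = 3
h_40 = 4·3 + 3·3 + 3·3 = 2
h_41 = 4·2 + 3·3 + 3·3 = 5
h_42 = 4·5 + 3·2 + 3·3 = 0
h_43 = 4·0 + 3·5 + 3·2 = 0
h_44 = 4·0 + 3·0 + 3·5 = 1
(h_42, h_43, h_44) = (0, 0, 1) = (h_0, h_1, h_2), so the sequence has period 42.
207 ≡ 39 (mod 42), hence h_207 = h_39 = 3.

3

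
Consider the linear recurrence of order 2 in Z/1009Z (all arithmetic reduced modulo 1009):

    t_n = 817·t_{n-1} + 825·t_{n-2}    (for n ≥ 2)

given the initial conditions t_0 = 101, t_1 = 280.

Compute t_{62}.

833

t_2 = 817·280 + 825·101 = 304
t_3 = 817·304 + 825·280 = 93
t_4 = 817·93 + 825·304 = 874
t_5 = 817·874 + 825·93 = 736
t_6 = 817·736 + 825·874 = 572
t_7 = 817·572 + 825·736 = 948
t_8 = 817·948 + 825·572 = 301
t_9 = 817·301 + 825·948 = 855
t_10 = 817·855 + 825·301 = 418
t_11 = 817·418 + 825·855 = 548
t_12 = 817·548 + 825·418 = 501
t_13 = 817·501 + 825·548 = 740
t_14 = 817·740 + 825·501 = 833
t_15 = 817·833 + 825·740 = 550
t_16 = 817·550 + 825·833 = 441
t_17 = 817·441 + 825·550 = 793
t_18 = 817·793 + 825·441 = 688
t_19 = 817·688 + 825·793 = 476
t_20 = 817·476 + 825·688 = 969
t_21 = 817·969 + 825·476 = 816
t_22 = 817·816 + 825·969 = 20
t_23 = 817·20 + 825·816 = 393
t_24 = 817·393 + 825·20 = 575
t_25 = 817·575 + 825·393 = 926
t_26 = 817·926 + 825·575 = 946
t_27 = 817·946 + 825·926 = 125
t_28 = 817·125 + 825·946 = 709
t_29 = 817·709 + 825·125 = 294
t_30 = 817·294 + 825·709 = 770
t_31 = 817·770 + 825·294 = 873
t_32 = 817·873 + 825·770 = 467
t_33 = 817·467 + 825·873 = 945
t_34 = 817·945 + 825·467 = 17
t_35 = 817·17 + 825·945 = 440
t_36 = 817·440 + 825·17 = 175
t_37 = 817·175 + 825·440 = 466
t_38 = 817·466 + 825·175 = 417
t_39 = 817·417 + 825·466 = 677
t_40 = 817·677 + 825·417 = 133
t_41 = 817·133 + 825·677 = 237
t_42 = 817·237 + 825·133 = 654
t_43 = 817·654 + 825·237 = 336
t_44 = 817·336 + 825·654 = 808
t_45 = 817·808 + 825·336 = 984
t_46 = 817·984 + 825·808 = 415
t_47 = 817·415 + 825·984 = 595
t_48 = 817·595 + 825·415 = 101
t_49 = 817·101 + 825·595 = 280
t_50 = 817·280 + 825·101 = 304
t_51 = 817·304 + 825·280 = 93
t_52 = 817·93 + 825·304 = 874
t_53 = 817·874 + 825·93 = 736
t_54 = 817·736 + 825·874 = 572
t_55 = 817·572 + 825·736 = 948
t_56 = 817·948 + 825·572 = 301
t_57 = 817·301 + 825·948 = 855
t_58 = 817·855 + 825·301 = 418
t_59 = 817·418 + 825·855 = 548
t_60 = 817·548 + 825·418 = 501
t_61 = 817·501 + 825·548 = 740
t_62 = 817·740 + 825·501 = 833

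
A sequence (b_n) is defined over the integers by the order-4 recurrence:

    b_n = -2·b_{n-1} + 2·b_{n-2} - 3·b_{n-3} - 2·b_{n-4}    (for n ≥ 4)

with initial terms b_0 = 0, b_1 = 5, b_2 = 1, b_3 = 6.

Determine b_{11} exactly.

b_4 = -2·6 + 2·1 + -3·5 + -2·0 = -25
b_5 = -2·-25 + 2·6 + -3·1 + -2·5 = 49
b_6 = -2·49 + 2·-25 + -3·6 + -2·1 = -168
b_7 = -2·-168 + 2·49 + -3·-25 + -2·6 = 497
b_8 = -2·497 + 2·-168 + -3·49 + -2·-25 = -1427
b_9 = -2·-1427 + 2·497 + -3·-168 + -2·49 = 4254
b_10 = -2·4254 + 2·-1427 + -3·497 + -2·-168 = -12517
b_11 = -2·-12517 + 2·4254 + -3·-1427 + -2·497 = 36829

36829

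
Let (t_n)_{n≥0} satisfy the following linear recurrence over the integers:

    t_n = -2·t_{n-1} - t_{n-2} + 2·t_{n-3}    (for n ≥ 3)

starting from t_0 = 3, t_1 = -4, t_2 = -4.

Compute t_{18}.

61392

t_3 = -2·-4 + -1·-4 + 2·3 = 18
t_4 = -2·18 + -1·-4 + 2·-4 = -40
t_5 = -2·-40 + -1·18 + 2·-4 = 54
t_6 = -2·54 + -1·-40 + 2·18 = -32
t_7 = -2·-32 + -1·54 + 2·-40 = -70
t_8 = -2·-70 + -1·-32 + 2·54 = 280
t_9 = -2·280 + -1·-70 + 2·-32 = -554
t_10 = -2·-554 + -1·280 + 2·-70 = 688
t_11 = -2·688 + -1·-554 + 2·280 = -262
t_12 = -2·-262 + -1·688 + 2·-554 = -1272
t_13 = -2·-1272 + -1·-262 + 2·688 = 4182
t_14 = -2·4182 + -1·-1272 + 2·-262 = -7616
t_15 = -2·-7616 + -1·4182 + 2·-1272 = 8506
t_16 = -2·8506 + -1·-7616 + 2·4182 = -1032
t_17 = -2·-1032 + -1·8506 + 2·-7616 = -21674
t_18 = -2·-21674 + -1·-1032 + 2·8506 = 61392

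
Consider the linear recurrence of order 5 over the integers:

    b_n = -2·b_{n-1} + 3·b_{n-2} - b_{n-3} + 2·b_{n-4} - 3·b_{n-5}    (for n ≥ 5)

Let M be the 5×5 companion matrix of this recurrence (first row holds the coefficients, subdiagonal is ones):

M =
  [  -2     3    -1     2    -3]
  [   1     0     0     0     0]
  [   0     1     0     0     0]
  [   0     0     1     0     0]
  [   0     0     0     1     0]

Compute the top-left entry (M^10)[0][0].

65246

(M^10)[0][0] is the top entry after applying M 10 times to the unit state (1, 0, 0, 0, 0). Equivalently it is h_{14} for the auxiliary sequence (h_n) obeying the same recurrence with h_4 = 1 and h_i = 0 for 0 ≤ i < 4:
h_5 = -2·1 + 3·0 + -1·0 + 2·0 + -3·0 = -2
h_6 = -2·-2 + 3·1 + -1·0 + 2·0 + -3·0 = 7
h_7 = -2·7 + 3·-2 + -1·1 + 2·0 + -3·0 = -21
h_8 = -2·-21 + 3·7 + -1·-2 + 2·1 + -3·0 = 67
h_9 = -2·67 + 3·-21 + -1·7 + 2·-2 + -3·1 = -211
h_10 = -2·-211 + 3·67 + -1·-21 + 2·7 + -3·-2 = 664
h_11 = -2·664 + 3·-211 + -1·67 + 2·-21 + -3·7 = -2091
h_12 = -2·-2091 + 3·664 + -1·-211 + 2·67 + -3·-21 = 6582
h_13 = -2·6582 + 3·-2091 + -1·664 + 2·-211 + -3·67 = -20724
h_14 = -2·-20724 + 3·6582 + -1·-2091 + 2·664 + -3·-211 = 65246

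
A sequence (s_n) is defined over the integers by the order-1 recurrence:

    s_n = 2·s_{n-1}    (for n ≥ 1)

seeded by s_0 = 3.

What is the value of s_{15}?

s_1 = 2·3 = 6
s_2 = 2·6 = 12
s_3 = 2·12 = 24
s_4 = 2·24 = 48
s_5 = 2·48 = 96
s_6 = 2·96 = 192
s_7 = 2·192 = 384
s_8 = 2·384 = 768
s_9 = 2·768 = 1536
s_10 = 2·1536 = 3072
s_11 = 2·3072 = 6144
s_12 = 2·6144 = 12288
s_13 = 2·12288 = 24576
s_14 = 2·24576 = 49152
s_15 = 2·49152 = 98304

98304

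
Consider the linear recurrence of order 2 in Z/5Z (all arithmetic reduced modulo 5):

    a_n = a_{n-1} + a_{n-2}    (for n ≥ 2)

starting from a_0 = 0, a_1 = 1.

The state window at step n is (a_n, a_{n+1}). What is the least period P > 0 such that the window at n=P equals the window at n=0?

20

n=0: window = (0, 1)
n=1: window = (1, 1)
n=2: window = (1, 2)
n=3: window = (2, 3)
n=4: window = (3, 0)
n=5: window = (0, 3)
n=6: window = (3, 3)
n=7: window = (3, 1)
n=8: window = (1, 4)
n=9: window = (4, 0)
n=10: window = (0, 4)
n=11: window = (4, 4)
n=12: window = (4, 3)
n=13: window = (3, 2)
n=14: window = (2, 0)
n=15: window = (0, 2)
n=16: window = (2, 2)
n=17: window = (2, 4)
n=18: window = (4, 1)
n=19: window = (1, 0)
n=20: window = (0, 1)
window at n=20 equals window at n=0 → period = 20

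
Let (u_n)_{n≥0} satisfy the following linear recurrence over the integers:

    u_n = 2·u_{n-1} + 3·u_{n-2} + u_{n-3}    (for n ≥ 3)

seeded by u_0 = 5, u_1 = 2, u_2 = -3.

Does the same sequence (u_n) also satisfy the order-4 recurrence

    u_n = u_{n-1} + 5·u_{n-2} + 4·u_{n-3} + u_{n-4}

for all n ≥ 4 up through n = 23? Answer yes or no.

yes

Terms u_0..u_23: 5, 2, -3, 5, 3, 18, 50, 157, 482, 1485, 4573, 14083, 43370, 133562, 411317, 1266690, 3900893, 12013173, 36995715, 113931842, 350864002, 1080519245, 3327562338, 10247546413
n=4: candidate gives 3, actual u_4 = 3 ✓
n=5: candidate gives 18, actual u_5 = 18 ✓
n=6: candidate gives 50, actual u_6 = 50 ✓
n=7: candidate gives 157, actual u_7 = 157 ✓
n=8: candidate gives 482, actual u_8 = 482 ✓
n=9: candidate gives 1485, actual u_9 = 1485 ✓
n=10: candidate gives 4573, actual u_10 = 4573 ✓
n=11: candidate gives 14083, actual u_11 = 14083 ✓
n=12: candidate gives 43370, actual u_12 = 43370 ✓
n=13: candidate gives 133562, actual u_13 = 133562 ✓
n=14: candidate gives 411317, actual u_14 = 411317 ✓
n=15: candidate gives 1266690, actual u_15 = 1266690 ✓
n=16: candidate gives 3900893, actual u_16 = 3900893 ✓
n=17: candidate gives 12013173, actual u_17 = 12013173 ✓
n=18: candidate gives 36995715, actual u_18 = 36995715 ✓
n=19: candidate gives 113931842, actual u_19 = 113931842 ✓
n=20: candidate gives 350864002, actual u_20 = 350864002 ✓
n=21: candidate gives 1080519245, actual u_21 = 1080519245 ✓
n=22: candidate gives 3327562338, actual u_22 = 3327562338 ✓
n=23: candidate gives 10247546413, actual u_23 = 10247546413 ✓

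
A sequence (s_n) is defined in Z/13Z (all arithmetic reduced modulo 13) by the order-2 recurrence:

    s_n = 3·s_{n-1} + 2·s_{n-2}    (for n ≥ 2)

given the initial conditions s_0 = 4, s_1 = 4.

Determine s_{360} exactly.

s_2 = 3·4 + 2·4 = 7
s_3 = 3·7 + 2·4 = 3
s_4 = 3·3 + 2·7 = 10
s_5 = 3·10 + 2·3 = 10
s_6 = 3·10 + 2·10 = 11
s_7 = 3·11 + 2·10 = 1
s_8 = 3·1 + 2·11 = 12
s_9 = 3·12 + 2·1 = 12
s_10 = 3·12 + 2·12 = 8
s_11 = 3·8 + 2·12 = 9
s_12 = 3·9 + 2·8 = 4
s_13 = 3·4 + 2·9 = 4
(s_12, s_13) = (4, 4) = (s_0, s_1), so the sequence has period 12.
360 ≡ 0 (mod 12), hence s_360 = s_0 = 4.

4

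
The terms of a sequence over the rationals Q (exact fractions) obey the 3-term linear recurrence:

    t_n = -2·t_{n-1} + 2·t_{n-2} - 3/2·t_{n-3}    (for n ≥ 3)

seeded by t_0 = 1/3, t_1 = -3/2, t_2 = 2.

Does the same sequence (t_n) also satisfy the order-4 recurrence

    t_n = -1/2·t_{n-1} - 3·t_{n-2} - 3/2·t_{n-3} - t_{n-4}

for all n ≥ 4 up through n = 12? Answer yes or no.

no

Terms t_0..t_12: 1/3, -3/2, 2, -15/2, 85/4, -121/2, 699/4, -4019/8, 1445, -33255/8, 191317/16, -275167/8, 1583067/16
n=4: candidate gives -1/3, actual t_4 = 85/4 ✗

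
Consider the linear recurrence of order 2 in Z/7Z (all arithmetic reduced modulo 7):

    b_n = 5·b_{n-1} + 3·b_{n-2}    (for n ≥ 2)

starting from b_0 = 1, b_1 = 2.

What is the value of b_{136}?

2

b_2 = 5·2 + 3·1 = 6
b_3 = 5·6 + 3·2 = 1
b_4 = 5·1 + 3·6 = 2
(b_3, b_4) = (1, 2) = (b_0, b_1), so the sequence has period 3.
136 ≡ 1 (mod 3), hence b_136 = b_1 = 2.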